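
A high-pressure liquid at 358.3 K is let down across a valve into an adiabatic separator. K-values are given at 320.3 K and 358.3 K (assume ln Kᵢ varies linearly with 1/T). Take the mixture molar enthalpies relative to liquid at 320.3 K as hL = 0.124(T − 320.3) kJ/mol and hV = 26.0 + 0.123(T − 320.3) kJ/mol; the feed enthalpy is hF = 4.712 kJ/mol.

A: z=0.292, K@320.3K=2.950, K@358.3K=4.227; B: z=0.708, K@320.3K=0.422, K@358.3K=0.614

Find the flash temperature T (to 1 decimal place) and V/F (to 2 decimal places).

Adiabatic flash: solve Rachford–Rice at each trial T, then check hF = ψ·hV(T) + (1−ψ)·hL(T).
  T = 320.3 K: K = (2.950, 0.422), RR gives ψ = 0.142, H_out = 3.695 kJ/mol
  T = 358.3 K: K = (4.227, 0.614), RR gives ψ = 0.537, H_out = 18.656 kJ/mol
  T = 339.3 K: K = (3.567, 0.514), RR gives ψ = 0.326, H_out = 10.813 kJ/mol
  T = 329.8 K: K = (3.253, 0.467), RR gives ψ = 0.234, H_out = 7.255 kJ/mol
  T = 325.1 K: K = (3.101, 0.445), RR gives ψ = 0.189, H_out = 5.505 kJ/mol
  T = 322.7 K: K = (3.025, 0.433), RR gives ψ = 0.166, H_out = 4.604 kJ/mol
Linear interpolation between T = 322.7 (H_out = 4.604) and T = 325.1 (H_out = 5.505) on hF = 4.712 gives T ≈ 323.0 K, at which ψ = 0.17.

T = 323.0 K, V/F = 0.17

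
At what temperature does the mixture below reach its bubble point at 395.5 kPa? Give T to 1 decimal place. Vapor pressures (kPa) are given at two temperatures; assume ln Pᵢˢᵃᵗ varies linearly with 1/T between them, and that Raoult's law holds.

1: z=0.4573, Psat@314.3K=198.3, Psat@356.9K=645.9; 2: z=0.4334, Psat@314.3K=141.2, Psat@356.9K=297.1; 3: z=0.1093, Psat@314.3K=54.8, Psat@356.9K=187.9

Bubble-point temperature: ΣzᵢPᵢˢᵃᵗ(T) = P. Interpolate ln Pᵢˢᵃᵗ = aᵢ + bᵢ/T.
  T = 314.3 K: ΣzᵢPᵢˢᵃᵗ = 157.87 kPa
  T = 356.9 K: ΣzᵢPᵢˢᵃᵗ = 444.67 kPa
  T = 335.6 K: ΣzᵢPᵢˢᵃᵗ = 272.33 kPa
  T = 346.2 K: ΣzᵢPᵢˢᵃᵗ = 349.82 kPa
  T = 351.5 K: ΣzᵢPᵢˢᵃᵗ = 394.58 kPa
  T = 354.2 K: ΣzᵢPᵢˢᵃᵗ = 419.04 kPa
Interpolating between 351.5 K and 354.2 K gives T ≈ 351.6 K.

T = 351.6 K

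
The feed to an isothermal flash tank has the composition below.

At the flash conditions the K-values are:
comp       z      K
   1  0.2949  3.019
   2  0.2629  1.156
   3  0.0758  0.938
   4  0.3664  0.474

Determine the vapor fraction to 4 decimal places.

Rachford–Rice: g(ψ) = Σ zᵢ(Kᵢ−1)/(1+ψ(Kᵢ−1)) = 0.
Feasibility: ΣzᵢKᵢ = 1.4390, Σzᵢ/Kᵢ = 1.1789 — both > 1, two phases present.
Newton–Raphson from ψ = 0.57:
  ψ = 0.5700: g = 0.03436, g' = -0.4723 → ψ = 0.6428
  ψ = 0.6428: g = 0.00034, g' = -0.4647 → ψ = 0.6435
Converged at ψ = 0.6435.

ψ = 0.6435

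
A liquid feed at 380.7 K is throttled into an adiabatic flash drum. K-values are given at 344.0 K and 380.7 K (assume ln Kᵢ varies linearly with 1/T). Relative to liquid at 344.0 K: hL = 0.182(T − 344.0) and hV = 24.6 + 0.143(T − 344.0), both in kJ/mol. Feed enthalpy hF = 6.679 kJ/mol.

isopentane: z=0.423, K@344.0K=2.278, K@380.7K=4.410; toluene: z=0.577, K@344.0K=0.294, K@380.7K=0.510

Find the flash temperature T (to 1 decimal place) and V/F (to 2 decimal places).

Adiabatic flash: solve Rachford–Rice at each trial T, then check hF = ψ·hV(T) + (1−ψ)·hL(T).
  T = 344.0 K: K = (2.278, 0.294), RR gives ψ = 0.148, H_out = 3.633 kJ/mol
  T = 380.7 K: K = (4.410, 0.510), RR gives ψ = 0.694, H_out = 22.760 kJ/mol
  T = 362.4 K: K = (3.226, 0.393), RR gives ψ = 0.438, H_out = 13.800 kJ/mol
  T = 353.2 K: K = (2.723, 0.341), RR gives ψ = 0.307, H_out = 9.121 kJ/mol
  T = 348.6 K: K = (2.494, 0.317), RR gives ψ = 0.233, H_out = 6.528 kJ/mol
  T = 350.9 K: K = (2.607, 0.329), RR gives ψ = 0.271, H_out = 7.855 kJ/mol
Linear interpolation between T = 348.6 (H_out = 6.528) and T = 350.9 (H_out = 7.855) on hF = 6.679 gives T ≈ 348.9 K, at which ψ = 0.24.

T = 348.9 K, V/F = 0.24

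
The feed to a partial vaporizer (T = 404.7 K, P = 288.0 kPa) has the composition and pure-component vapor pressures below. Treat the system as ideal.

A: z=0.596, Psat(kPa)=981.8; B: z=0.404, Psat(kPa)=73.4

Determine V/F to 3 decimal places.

Raoult's law: Kᵢ = Pᵢˢᵃᵗ/P = Pᵢˢᵃᵗ/288.0.
  K_A = 981.8/288.0 = 3.40903, K_B = 73.4/288.0 = 0.25486
Material balance + equilibrium reduce to Σ zᵢ(Kᵢ−1)/(1+V/F(Kᵢ−1)) = 0.
Feasibility: ΣzᵢKᵢ = 2.135, Σzᵢ/Kᵢ = 1.760 — both > 1, two phases present.
Binary case is linear: z₁(K₁−1)(1+V/F(K₂−1)) + z₂(K₂−1)(1+V/F(K₁−1)) = 0
⇒ V/F = [z₁(K₁−1)+z₂(K₂−1)] / [−(K₁−1)(K₂−1)] = 1.1347/1.7951 = 0.632

V/F = 0.632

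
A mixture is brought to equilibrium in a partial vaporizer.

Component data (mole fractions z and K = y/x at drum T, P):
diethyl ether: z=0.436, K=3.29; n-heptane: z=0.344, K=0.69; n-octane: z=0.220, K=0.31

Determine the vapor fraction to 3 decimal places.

Material balance + equilibrium reduce to Σ zᵢ(Kᵢ−1)/(1+ψ(Kᵢ−1)) = 0.
Check two-phase: ΣzᵢKᵢ = 1.740 > 1 and Σzᵢ/Kᵢ = 1.341 > 1, so g(0) = 0.740 > 0 and g(1) = -0.341 < 0.
Newton iteration, ψ⁰ = 0.51:
  ψ = 0.510: g = 0.0997, g' = -0.783 → ψ = 0.637
  ψ = 0.637: g = 0.0021, g' = -0.763 → ψ = 0.640
Converged at ψ = 0.640.

ψ = 0.640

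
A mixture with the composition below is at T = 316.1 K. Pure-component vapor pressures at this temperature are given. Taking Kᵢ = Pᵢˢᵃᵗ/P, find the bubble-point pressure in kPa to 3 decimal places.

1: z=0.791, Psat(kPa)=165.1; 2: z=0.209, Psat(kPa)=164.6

Pbub = 164.995 kPa

At the bubble point ψ → 0, so ΣzᵢKᵢ = 1 with Kᵢ = Pᵢˢᵃᵗ/P ⇒ P = ΣzᵢPᵢˢᵃᵗ.
P = 0.791·165.1 + 0.209·164.6 = 164.995 kPa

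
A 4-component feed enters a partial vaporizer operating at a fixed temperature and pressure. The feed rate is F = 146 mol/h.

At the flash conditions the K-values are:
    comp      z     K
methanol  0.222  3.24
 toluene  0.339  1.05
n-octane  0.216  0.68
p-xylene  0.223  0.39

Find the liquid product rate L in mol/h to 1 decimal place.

L = 81.6 mol/h

Let ψ = V/F and solve Σ zᵢ(Kᵢ−1)/(1+ψ(Kᵢ−1)) = 0.
g(0) = ΣzᵢKᵢ − 1 = 0.309 and g(1) = 1 − Σzᵢ/Kᵢ = -0.281, so a root lies in (0, 1).
Newton–Raphson from ψ = 0.53:
  ψ = 0.530: g = -0.0404, g' = -0.447 → ψ = 0.440
  ψ = 0.440: g = 0.0008, g' = -0.468 → ψ = 0.441
Converged at ψ = 0.441.
Then V = ψ·F = 0.4414·146 = 64.4 mol/h and L = F − V = 81.6 mol/h.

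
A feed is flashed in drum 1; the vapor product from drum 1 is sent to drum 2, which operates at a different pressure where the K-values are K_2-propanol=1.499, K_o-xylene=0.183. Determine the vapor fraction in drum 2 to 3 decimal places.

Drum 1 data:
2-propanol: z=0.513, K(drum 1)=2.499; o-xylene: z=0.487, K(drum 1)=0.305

Drum 1:
Rachford–Rice: g(ψ₁) = Σ zᵢ(Kᵢ−1)/(1+ψ₁(Kᵢ−1)) = 0.
Feasibility: ΣzᵢKᵢ = 1.431, Σzᵢ/Kᵢ = 1.802 — both > 1, two phases present.
Binary case is linear: z₁(K₁−1)(1+ψ₁(K₂−1)) + z₂(K₂−1)(1+ψ₁(K₁−1)) = 0
⇒ ψ₁ = [z₁(K₁−1)+z₂(K₂−1)] / [−(K₁−1)(K₂−1)] = 0.4305/1.0418 = 0.413
Drum-1 compositions:
  2-propanol: x = 0.317, y = 0.792
  o-xylene: x = 0.683, y = 0.208
Drum-2 feed = drum-1 vapor: z₂ = (0.7916, 0.2084).
Drum 2:
Newton iteration, ψ₂⁰ = 0.5:
  ψ₂ = 0.500: g = 0.0283, g' = -0.524 → ψ₂ = 0.554
  ψ₂ = 0.554: g = -0.0016, g' = -0.585 → ψ₂ = 0.551
Converged at ψ₂ = 0.551.
  2-propanol: x = 0.621, y = 0.931
  o-xylene: x = 0.379, y = 0.069

V/F (drum 2) = 0.551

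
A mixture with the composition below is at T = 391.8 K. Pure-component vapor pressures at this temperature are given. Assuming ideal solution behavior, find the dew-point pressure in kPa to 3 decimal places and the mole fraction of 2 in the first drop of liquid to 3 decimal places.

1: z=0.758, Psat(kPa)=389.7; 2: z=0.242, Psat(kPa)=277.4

At the dew point ψ → 1, so Σzᵢ/Kᵢ = 1 with Kᵢ = Pᵢˢᵃᵗ/P ⇒ 1/P = Σzᵢ/Pᵢˢᵃᵗ.
1/P = 0.758/389.7 + 0.242/277.4 = 0.002817 ⇒ P = 354.928 kPa
xᵢ = zᵢP/Pᵢˢᵃᵗ ⇒ x_2 = 0.242·354.928/277.4 = 0.310

Pdew = 354.928 kPa, x_2 = 0.310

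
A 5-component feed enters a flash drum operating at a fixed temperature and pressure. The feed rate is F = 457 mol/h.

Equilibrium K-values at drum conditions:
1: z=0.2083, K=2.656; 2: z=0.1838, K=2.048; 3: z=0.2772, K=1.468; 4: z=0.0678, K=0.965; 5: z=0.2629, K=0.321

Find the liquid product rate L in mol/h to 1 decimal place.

Material balance + equilibrium reduce to Σ zᵢ(Kᵢ−1)/(1+V/F(Kᵢ−1)) = 0.
g(0) = ΣzᵢKᵢ − 1 = 0.4864 and g(1) = 1 − Σzᵢ/Kᵢ = -0.2463, so a root lies in (0, 1).
Newton–Raphson from V/F = 0.5:
  V/F = 0.5000: g = 0.14754, g' = -0.5757 → V/F = 0.7563
  V/F = 0.7563: g = -0.01298, g' = -0.7208 → V/F = 0.7383
  V/F = 0.7383: g = -0.00018, g' = -0.7008 → V/F = 0.7380
Converged at V/F = 0.7380.
Then V = V/F·F = 0.7380·457 = 337.3 mol/h and L = F − V = 119.7 mol/h.

L = 119.7 mol/h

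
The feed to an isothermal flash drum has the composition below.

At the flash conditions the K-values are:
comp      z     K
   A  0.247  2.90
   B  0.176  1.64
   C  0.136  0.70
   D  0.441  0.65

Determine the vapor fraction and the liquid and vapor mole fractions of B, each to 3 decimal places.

ψ = 0.775, x_B = 0.118, y_B = 0.193

Let ψ = V/F and solve Σ zᵢ(Kᵢ−1)/(1+ψ(Kᵢ−1)) = 0.
Check two-phase: ΣzᵢKᵢ = 1.387 > 1 and Σzᵢ/Kᵢ = 1.065 > 1, so g(0) = 0.387 > 0 and g(1) = -0.065 < 0.
Newton–Raphson from ψ = 0.52:
  ψ = 0.520: g = 0.0835, g' = -0.364 → ψ = 0.749
  ψ = 0.749: g = 0.0079, g' = -0.304 → ψ = 0.775
Converged at ψ = 0.775.
Compositions from xᵢ = zᵢ/(1+ψ(Kᵢ−1)), yᵢ = Kᵢxᵢ:
  A: x = 0.100, y = 0.290
  B: x = 0.118, y = 0.193
  C: x = 0.177, y = 0.124
  D: x = 0.605, y = 0.393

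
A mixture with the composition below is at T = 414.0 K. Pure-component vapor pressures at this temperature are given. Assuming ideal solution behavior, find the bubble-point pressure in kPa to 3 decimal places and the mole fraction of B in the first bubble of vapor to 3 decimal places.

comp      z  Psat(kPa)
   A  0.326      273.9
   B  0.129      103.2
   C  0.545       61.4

At the bubble point ψ → 0, so ΣzᵢKᵢ = 1 with Kᵢ = Pᵢˢᵃᵗ/P ⇒ P = ΣzᵢPᵢˢᵃᵗ.
P = 0.326·273.9 + 0.129·103.2 + 0.545·61.4 = 136.067 kPa
yᵢ = zᵢPᵢˢᵃᵗ/P ⇒ y_B = 0.129·103.2/136.067 = 0.098

Pbub = 136.067 kPa, y_B = 0.098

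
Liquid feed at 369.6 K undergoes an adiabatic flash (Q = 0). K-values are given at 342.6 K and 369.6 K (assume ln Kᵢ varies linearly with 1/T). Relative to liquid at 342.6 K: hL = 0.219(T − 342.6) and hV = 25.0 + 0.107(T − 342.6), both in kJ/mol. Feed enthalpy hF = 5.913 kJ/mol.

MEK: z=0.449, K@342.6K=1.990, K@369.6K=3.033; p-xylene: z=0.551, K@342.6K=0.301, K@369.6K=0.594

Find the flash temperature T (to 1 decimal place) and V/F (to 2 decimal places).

T = 347.2 K, V/F = 0.20

Adiabatic flash: solve Rachford–Rice at each trial T, then check hF = ψ·hV(T) + (1−ψ)·hL(T).
  T = 342.6 K: K = (1.990, 0.301), RR gives ψ = 0.086, H_out = 2.145 kJ/mol
  T = 369.6 K: K = (3.033, 0.594), RR gives ψ = 0.835, H_out = 24.260 kJ/mol
  T = 356.1 K: K = (2.476, 0.428), RR gives ψ = 0.412, H_out = 12.639 kJ/mol
  T = 349.4 K: K = (2.226, 0.361), RR gives ψ = 0.253, H_out = 7.625 kJ/mol
  T = 346.0 K: K = (2.106, 0.330), RR gives ψ = 0.172, H_out = 4.974 kJ/mol
  T = 347.7 K: K = (2.166, 0.345), RR gives ψ = 0.213, H_out = 6.316 kJ/mol
Linear interpolation between T = 346.0 (H_out = 4.974) and T = 347.7 (H_out = 6.316) on hF = 5.913 gives T ≈ 347.2 K, at which ψ = 0.20.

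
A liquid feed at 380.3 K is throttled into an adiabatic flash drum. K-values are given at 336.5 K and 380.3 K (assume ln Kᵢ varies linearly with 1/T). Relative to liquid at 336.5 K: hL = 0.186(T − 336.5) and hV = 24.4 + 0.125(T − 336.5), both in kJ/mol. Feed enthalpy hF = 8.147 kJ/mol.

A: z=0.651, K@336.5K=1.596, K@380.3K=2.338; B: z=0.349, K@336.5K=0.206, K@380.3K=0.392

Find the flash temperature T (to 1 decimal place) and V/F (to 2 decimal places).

Adiabatic flash: solve Rachford–Rice at each trial T, then check hF = ψ·hV(T) + (1−ψ)·hL(T).
  T = 336.5 K: K = (1.596, 0.206), RR gives ψ = 0.234, H_out = 5.718 kJ/mol
  T = 380.3 K: K = (2.338, 0.392), RR gives ψ = 0.810, H_out = 25.744 kJ/mol
  T = 358.4 K: K = (1.954, 0.290), RR gives ψ = 0.551, H_out = 16.781 kJ/mol
  T = 347.4 K: K = (1.771, 0.245), RR gives ψ = 0.410, H_out = 11.761 kJ/mol
  T = 341.9 K: K = (1.682, 0.225), RR gives ψ = 0.328, H_out = 8.902 kJ/mol
  T = 339.2 K: K = (1.639, 0.215), RR gives ψ = 0.283, H_out = 7.367 kJ/mol
  T = 340.5 K: K = (1.659, 0.220), RR gives ψ = 0.305, H_out = 8.119 kJ/mol
  T = 341.2 K: K = (1.671, 0.222), RR gives ψ = 0.317, H_out = 8.514 kJ/mol
Linear interpolation between T = 340.5 (H_out = 8.119) and T = 341.2 (H_out = 8.514) on hF = 8.147 gives T ≈ 340.5 K, at which ψ = 0.31.

T = 340.5 K, V/F = 0.31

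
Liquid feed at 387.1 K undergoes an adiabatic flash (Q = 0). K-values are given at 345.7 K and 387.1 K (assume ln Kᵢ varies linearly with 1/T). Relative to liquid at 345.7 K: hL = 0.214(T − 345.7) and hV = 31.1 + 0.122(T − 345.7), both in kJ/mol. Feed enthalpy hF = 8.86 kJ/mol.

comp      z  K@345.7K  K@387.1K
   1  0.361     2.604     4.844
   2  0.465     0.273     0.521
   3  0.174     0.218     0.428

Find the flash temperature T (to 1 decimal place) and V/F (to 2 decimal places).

Adiabatic flash: solve Rachford–Rice at each trial T, then check hF = ψ·hV(T) + (1−ψ)·hL(T).
  T = 345.7 K: K = (2.604, 0.273, 0.218), RR gives ψ = 0.088, H_out = 2.741 kJ/mol
  T = 387.1 K: K = (4.844, 0.521, 0.428), RR gives ψ = 0.548, H_out = 23.806 kJ/mol
  T = 366.4 K: K = (3.614, 0.384, 0.311), RR gives ψ = 0.323, H_out = 13.862 kJ/mol
  T = 356.0 K: K = (3.080, 0.325, 0.262), RR gives ψ = 0.214, H_out = 8.664 kJ/mol
  T = 361.2 K: K = (3.340, 0.354, 0.286), RR gives ψ = 0.270, H_out = 11.324 kJ/mol
  T = 358.6 K: K = (3.209, 0.339, 0.274), RR gives ψ = 0.242, H_out = 10.013 kJ/mol
  T = 357.3 K: K = (3.144, 0.332, 0.268), RR gives ψ = 0.228, H_out = 9.343 kJ/mol
Linear interpolation between T = 356.0 (H_out = 8.664) and T = 357.3 (H_out = 9.343) on hF = 8.86 gives T ≈ 356.4 K, at which ψ = 0.22.

T = 356.4 K, V/F = 0.22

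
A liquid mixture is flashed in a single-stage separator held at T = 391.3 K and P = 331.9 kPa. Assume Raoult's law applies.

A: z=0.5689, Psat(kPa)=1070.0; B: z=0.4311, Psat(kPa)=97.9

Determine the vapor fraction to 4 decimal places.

ψ = 0.6131

Raoult's law: Kᵢ = Pᵢˢᵃᵗ/P = Pᵢˢᵃᵗ/331.9.
  K_A = 1070.0/331.9 = 3.223863, K_B = 97.9/331.9 = 0.294968
Rachford–Rice: g(ψ) = Σ zᵢ(Kᵢ−1)/(1+ψ(Kᵢ−1)) = 0.
g(0) = ΣzᵢKᵢ − 1 = 0.9612 and g(1) = 1 − Σzᵢ/Kᵢ = -0.6380, so a root lies in (0, 1).
Iterate (Newton) starting at ψ = 0.5:
  ψ = 0.5000: g = 0.12964, g' = -1.1419 → ψ = 0.6135
  ψ = 0.6135: g = -0.00054, g' = -1.1688 → ψ = 0.6131
Converged at ψ = 0.6131.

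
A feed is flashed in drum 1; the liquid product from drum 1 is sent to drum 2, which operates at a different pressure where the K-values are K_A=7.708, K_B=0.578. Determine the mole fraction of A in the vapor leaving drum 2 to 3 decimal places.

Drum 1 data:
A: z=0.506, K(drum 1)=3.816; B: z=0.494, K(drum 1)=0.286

y_A (drum 2) = 0.456

Drum 1:
Let ψ₁ = V/F and solve Σ zᵢ(Kᵢ−1)/(1+ψ₁(Kᵢ−1)) = 0.
Check two-phase: ΣzᵢKᵢ = 2.072 > 1 and Σzᵢ/Kᵢ = 1.860 > 1, so g(0) = 1.072 > 0 and g(1) = -0.860 < 0.
Iterate (Newton) starting at ψ₁ = 0.5:
  ψ₁ = 0.500: g = 0.0432, g' = -1.301 → ψ₁ = 0.533
Converged at ψ₁ = 0.533.
Drum-1 compositions:
  A: x = 0.202, y = 0.772
  B: x = 0.798, y = 0.228
Drum-2 feed = drum-1 liquid: z₂ = (0.2023, 0.7977).
Drum 2:
Rachford–Rice: g(ψ₂) = Σ zᵢ(Kᵢ−1)/(1+ψ₂(Kᵢ−1)) = 0.
Feasibility: ΣzᵢKᵢ = 2.020, Σzᵢ/Kᵢ = 1.406 — both > 1, two phases present.
Newton iteration, ψ₂⁰ = 0.5:
  ψ₂ = 0.500: g = -0.1150, g' = -0.708 → ψ₂ = 0.338
  ψ₂ = 0.338: g = 0.0231, g' = -1.047 → ψ₂ = 0.360
Converged at ψ₂ = 0.360.
  A: x = 0.059, y = 0.456
  B: x = 0.941, y = 0.544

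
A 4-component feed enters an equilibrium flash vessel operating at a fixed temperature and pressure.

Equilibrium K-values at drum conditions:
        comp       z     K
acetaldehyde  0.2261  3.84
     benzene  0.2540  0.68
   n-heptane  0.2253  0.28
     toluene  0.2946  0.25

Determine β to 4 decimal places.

β = 0.1017

Material balance + equilibrium reduce to Σ zᵢ(Kᵢ−1)/(1+β(Kᵢ−1)) = 0.
Check two-phase: ΣzᵢKᵢ = 1.1777 > 1 and Σzᵢ/Kᵢ = 2.4155 > 1, so g(0) = 0.1777 > 0 and g(1) = -1.4155 < 0.
Newton–Raphson from β = 0.5:
  β = 0.5000: g = -0.43840, g' = -1.0576 → β = 0.0855
  β = 0.0855: g = 0.02418, g' = -1.5301 → β = 0.1013
  β = 0.1013: g = 0.00058, g' = -1.4576 → β = 0.1017
Converged at β = 0.1017.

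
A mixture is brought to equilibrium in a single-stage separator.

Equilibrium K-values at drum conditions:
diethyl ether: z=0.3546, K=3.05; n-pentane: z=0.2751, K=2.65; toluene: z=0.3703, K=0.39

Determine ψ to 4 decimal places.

ψ = 0.8334

Iterate (Newton) starting at ψ = 0.59:
  ψ = 0.5900: g = 0.20612, g' = -0.8338 → ψ = 0.8372
  ψ = 0.8372: g = -0.00340, g' = -0.9095 → ψ = 0.8335
Converged at ψ = 0.8334.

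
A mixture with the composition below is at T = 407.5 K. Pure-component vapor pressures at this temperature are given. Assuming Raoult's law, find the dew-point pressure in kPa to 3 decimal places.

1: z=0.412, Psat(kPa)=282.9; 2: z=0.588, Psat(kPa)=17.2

At the dew point ψ → 1, so Σzᵢ/Kᵢ = 1 with Kᵢ = Pᵢˢᵃᵗ/P ⇒ 1/P = Σzᵢ/Pᵢˢᵃᵗ.
1/P = 0.412/282.9 + 0.588/17.2 = 0.035642 ⇒ P = 28.056 kPa

Pdew = 28.056 kPa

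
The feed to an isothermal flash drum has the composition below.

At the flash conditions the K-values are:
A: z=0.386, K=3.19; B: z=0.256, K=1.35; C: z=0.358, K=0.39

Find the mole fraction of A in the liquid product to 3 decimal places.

Material balance + equilibrium reduce to Σ zᵢ(Kᵢ−1)/(1+V/F(Kᵢ−1)) = 0.
Feasibility: ΣzᵢKᵢ = 1.717, Σzᵢ/Kᵢ = 1.229 — both > 1, two phases present.
Iterate (Newton) starting at V/F = 0.5:
  V/F = 0.500: g = 0.1655, g' = -0.720 → V/F = 0.730
  V/F = 0.730: g = 0.0031, g' = -0.727 → V/F = 0.734
Converged at V/F = 0.734.
Compositions from xᵢ = zᵢ/(1+V/F(Kᵢ−1)), yᵢ = Kᵢxᵢ:
  A: x = 0.148, y = 0.472
  B: x = 0.204, y = 0.275
  C: x = 0.648, y = 0.253

x_A = 0.148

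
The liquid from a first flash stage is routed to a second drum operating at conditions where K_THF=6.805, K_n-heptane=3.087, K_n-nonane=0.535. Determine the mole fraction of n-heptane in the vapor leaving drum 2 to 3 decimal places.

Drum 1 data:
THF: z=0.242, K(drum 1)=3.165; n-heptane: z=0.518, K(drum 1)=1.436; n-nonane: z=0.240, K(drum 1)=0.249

y_n-heptane (drum 2) = 0.440

Drum 1:
Newton–Raphson from ψ₁ = 0.65:
  ψ₁ = 0.650: g = 0.0415, g' = -0.772 → ψ₁ = 0.704
  ψ₁ = 0.704: g = -0.0018, g' = -0.845 → ψ₁ = 0.702
Converged at ψ₁ = 0.702.
Drum-1 compositions:
  THF: x = 0.096, y = 0.304
  n-heptane: x = 0.397, y = 0.570
  n-nonane: x = 0.507, y = 0.126
Drum-2 feed = drum-1 liquid: z₂ = (0.0961, 0.3967, 0.5073).
Drum 2:
Material balance + equilibrium reduce to Σ zᵢ(Kᵢ−1)/(1+ψ₂(Kᵢ−1)) = 0.
Feasibility: ΣzᵢKᵢ = 2.150, Σzᵢ/Kᵢ = 1.091 — both > 1, two phases present.
Iterate (Newton) starting at ψ₂ = 0.5:
  ψ₂ = 0.500: g = 0.2407, g' = -0.813 → ψ₂ = 0.796
  ψ₂ = 0.796: g = 0.0357, g' = -0.623 → ψ₂ = 0.853
  ψ₂ = 0.853: g = 0.0002, g' = -0.616 → ψ₂ = 0.854
Converged at ψ₂ = 0.854.
  THF: x = 0.016, y = 0.110
  n-heptane: x = 0.143, y = 0.440
  n-nonane: x = 0.841, y = 0.450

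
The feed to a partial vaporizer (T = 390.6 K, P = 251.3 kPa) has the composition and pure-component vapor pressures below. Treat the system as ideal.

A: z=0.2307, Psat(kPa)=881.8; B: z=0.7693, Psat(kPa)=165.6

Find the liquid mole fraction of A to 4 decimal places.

x_A = 0.1197

Raoult's law: Kᵢ = Pᵢˢᵃᵗ/P = Pᵢˢᵃᵗ/251.3.
  K_A = 881.8/251.3 = 3.508953, K_B = 165.6/251.3 = 0.658973
Rachford–Rice: g(ψ) = Σ zᵢ(Kᵢ−1)/(1+ψ(Kᵢ−1)) = 0.
Check two-phase: ΣzᵢKᵢ = 1.3165 > 1 and Σzᵢ/Kᵢ = 1.2332 > 1, so g(0) = 0.3165 > 0 and g(1) = -0.2332 < 0.
Newton–Raphson from ψ = 0.4:
  ψ = 0.4000: g = -0.01490, g' = -0.4817 → ψ = 0.3691
  ψ = 0.3691: g = 0.00041, g' = -0.5086 → ψ = 0.3699
Converged at ψ = 0.3699.
Compositions from xᵢ = zᵢ/(1+ψ(Kᵢ−1)), yᵢ = Kᵢxᵢ:
  A: x = 0.1197, y = 0.4199
  B: x = 0.8803, y = 0.5801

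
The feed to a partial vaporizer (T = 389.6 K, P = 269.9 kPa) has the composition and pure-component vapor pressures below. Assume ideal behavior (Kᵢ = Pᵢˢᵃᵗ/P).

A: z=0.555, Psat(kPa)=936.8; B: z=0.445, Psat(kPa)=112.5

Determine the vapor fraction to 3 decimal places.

ψ = 0.772

Raoult's law: Kᵢ = Pᵢˢᵃᵗ/P = Pᵢˢᵃᵗ/269.9.
  K_A = 936.8/269.9 = 3.47092, K_B = 112.5/269.9 = 0.41682
Let ψ = V/F and solve Σ zᵢ(Kᵢ−1)/(1+ψ(Kᵢ−1)) = 0.
g(0) = ΣzᵢKᵢ − 1 = 1.112 and g(1) = 1 − Σzᵢ/Kᵢ = -0.228, so a root lies in (0, 1).
Binary case is linear: z₁(K₁−1)(1+ψ(K₂−1)) + z₂(K₂−1)(1+ψ(K₁−1)) = 0
⇒ ψ = [z₁(K₁−1)+z₂(K₂−1)] / [−(K₁−1)(K₂−1)] = 1.1118/1.4410 = 0.772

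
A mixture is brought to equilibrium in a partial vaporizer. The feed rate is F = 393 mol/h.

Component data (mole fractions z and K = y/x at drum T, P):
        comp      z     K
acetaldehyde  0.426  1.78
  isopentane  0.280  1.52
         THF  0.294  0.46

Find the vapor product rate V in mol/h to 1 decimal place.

Rachford–Rice: g(ψ) = Σ zᵢ(Kᵢ−1)/(1+ψ(Kᵢ−1)) = 0.
g(0) = ΣzᵢKᵢ − 1 = 0.319 and g(1) = 1 − Σzᵢ/Kᵢ = -0.063, so a root lies in (0, 1).
Newton–Raphson from ψ = 0.5:
  ψ = 0.500: g = 0.1371, g' = -0.343 → ψ = 0.900
  ψ = 0.900: g = -0.0145, g' = -0.449 → ψ = 0.868
  ψ = 0.868: g = -0.0003, g' = -0.432 → ψ = 0.867
Converged at ψ = 0.867.
Then V = ψ·F = 0.8671·393 = 340.8 mol/h and L = F − V = 52.2 mol/h.

V = 340.8 mol/h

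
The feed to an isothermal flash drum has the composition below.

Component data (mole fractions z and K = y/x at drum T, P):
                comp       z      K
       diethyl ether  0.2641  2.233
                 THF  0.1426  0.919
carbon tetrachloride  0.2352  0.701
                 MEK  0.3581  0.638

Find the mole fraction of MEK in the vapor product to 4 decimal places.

Rachford–Rice: g(ψ) = Σ zᵢ(Kᵢ−1)/(1+ψ(Kᵢ−1)) = 0.
Check two-phase: ΣzᵢKᵢ = 1.1141 > 1 and Σzᵢ/Kᵢ = 1.1702 > 1, so g(0) = 0.1141 > 0 and g(1) = -0.1702 < 0.
Newton iteration, ψ⁰ = 0.36:
  ψ = 0.3600: g = -0.01423, g' = -0.2820 → ψ = 0.3095
  ψ = 0.3095: g = 0.00035, g' = -0.2964 → ψ = 0.3107
Converged at ψ = 0.3107.
Compositions from xᵢ = zᵢ/(1+ψ(Kᵢ−1)), yᵢ = Kᵢxᵢ:
  diethyl ether: x = 0.1909, y = 0.4264
  THF: x = 0.1463, y = 0.1344
  carbon tetrachloride: x = 0.2593, y = 0.1818
  MEK: x = 0.4035, y = 0.2574

y_MEK = 0.2574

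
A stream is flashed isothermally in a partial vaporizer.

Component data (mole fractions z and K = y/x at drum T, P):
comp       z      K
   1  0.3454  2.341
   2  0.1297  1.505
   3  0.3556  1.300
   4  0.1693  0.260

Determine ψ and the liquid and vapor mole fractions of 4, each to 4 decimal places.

ψ = 0.8612, x_4 = 0.4667, y_4 = 0.1213

Material balance + equilibrium reduce to Σ zᵢ(Kᵢ−1)/(1+ψ(Kᵢ−1)) = 0.
Check two-phase: ΣzᵢKᵢ = 1.5101 > 1 and Σzᵢ/Kᵢ = 1.1584 > 1, so g(0) = 0.5101 > 0 and g(1) = -0.1584 < 0.
Newton iteration, ψ⁰ = 0.5:
  ψ = 0.5000: g = 0.22347, g' = -0.5014 → ψ = 0.9457
  ψ = 0.9457: g = -0.08566, g' = -1.1839 → ψ = 0.8733
  ψ = 0.8733: g = -0.01082, g' = -0.9086 → ψ = 0.8614
  ψ = 0.8614: g = -0.00020, g' = -0.8752 → ψ = 0.8612
Converged at ψ = 0.8612.
Compositions from xᵢ = zᵢ/(1+ψ(Kᵢ−1)), yᵢ = Kᵢxᵢ:
  1: x = 0.1603, y = 0.3752
  2: x = 0.0904, y = 0.1360
  3: x = 0.2826, y = 0.3674
  4: x = 0.4667, y = 0.1213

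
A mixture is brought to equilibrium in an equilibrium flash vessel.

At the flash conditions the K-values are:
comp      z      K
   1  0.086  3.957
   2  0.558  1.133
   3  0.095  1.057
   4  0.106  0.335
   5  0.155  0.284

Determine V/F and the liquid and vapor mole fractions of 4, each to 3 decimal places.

V/F = 0.258, x_4 = 0.128, y_4 = 0.043

Material balance + equilibrium reduce to Σ zᵢ(Kᵢ−1)/(1+V/F(Kᵢ−1)) = 0.
Feasibility: ΣzᵢKᵢ = 1.152, Σzᵢ/Kᵢ = 1.466 — both > 1, two phases present.
Newton–Raphson from V/F = 0.5:
  V/F = 0.500: g = -0.1010, g' = -0.429 → V/F = 0.265
  V/F = 0.265: g = -0.0028, g' = -0.436 → V/F = 0.258
Converged at V/F = 0.258.
Compositions from xᵢ = zᵢ/(1+V/F(Kᵢ−1)), yᵢ = Kᵢxᵢ:
  1: x = 0.049, y = 0.193
  2: x = 0.539, y = 0.611
  3: x = 0.094, y = 0.099
  4: x = 0.128, y = 0.043
  5: x = 0.190, y = 0.054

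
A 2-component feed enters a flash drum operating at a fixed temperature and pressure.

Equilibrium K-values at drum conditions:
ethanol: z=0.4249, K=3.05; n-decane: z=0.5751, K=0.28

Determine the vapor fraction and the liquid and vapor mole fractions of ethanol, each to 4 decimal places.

ψ = 0.3096, x_ethanol = 0.2599, y_ethanol = 0.7928

Let ψ = V/F and solve Σ zᵢ(Kᵢ−1)/(1+ψ(Kᵢ−1)) = 0.
Feasibility: ΣzᵢKᵢ = 1.4570, Σzᵢ/Kᵢ = 2.1932 — both > 1, two phases present.
Binary case is linear: z₁(K₁−1)(1+ψ(K₂−1)) + z₂(K₂−1)(1+ψ(K₁−1)) = 0
⇒ ψ = [z₁(K₁−1)+z₂(K₂−1)] / [−(K₁−1)(K₂−1)] = 0.45697/1.47600 = 0.3096
Compositions from xᵢ = zᵢ/(1+ψ(Kᵢ−1)), yᵢ = Kᵢxᵢ:
  ethanol: x = 0.2599, y = 0.7928
  n-decane: x = 0.7401, y = 0.2072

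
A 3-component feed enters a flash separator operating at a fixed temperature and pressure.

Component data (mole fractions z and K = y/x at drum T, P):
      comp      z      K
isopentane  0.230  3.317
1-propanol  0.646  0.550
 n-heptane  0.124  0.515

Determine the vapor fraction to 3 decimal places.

ψ = 0.172

Newton iteration, ψ⁰ = 0.52:
  ψ = 0.520: g = -0.2182, g' = -0.529 → ψ = 0.108
  ψ = 0.108: g = 0.0577, g' = -0.968 → ψ = 0.167
  ψ = 0.167: g = 0.0044, g' = -0.829 → ψ = 0.172
Converged at ψ = 0.172.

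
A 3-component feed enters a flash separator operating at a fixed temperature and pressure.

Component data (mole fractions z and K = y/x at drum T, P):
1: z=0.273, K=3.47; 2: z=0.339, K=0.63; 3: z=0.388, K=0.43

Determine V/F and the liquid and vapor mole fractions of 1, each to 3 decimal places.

Rachford–Rice: g(V/F) = Σ zᵢ(Kᵢ−1)/(1+V/F(Kᵢ−1)) = 0.
Feasibility: ΣzᵢKᵢ = 1.328, Σzᵢ/Kᵢ = 1.519 — both > 1, two phases present.
Newton–Raphson from V/F = 0.5:
  V/F = 0.500: g = -0.1615, g' = -0.650 → V/F = 0.251
  V/F = 0.251: g = 0.0195, g' = -0.862 → V/F = 0.274
  V/F = 0.274: g = 0.0004, g' = -0.827 → V/F = 0.275
Converged at V/F = 0.275.
Compositions from xᵢ = zᵢ/(1+V/F(Kᵢ−1)), yᵢ = Kᵢxᵢ:
  1: x = 0.163, y = 0.564
  2: x = 0.377, y = 0.238
  3: x = 0.460, y = 0.198

V/F = 0.275, x_1 = 0.163, y_1 = 0.564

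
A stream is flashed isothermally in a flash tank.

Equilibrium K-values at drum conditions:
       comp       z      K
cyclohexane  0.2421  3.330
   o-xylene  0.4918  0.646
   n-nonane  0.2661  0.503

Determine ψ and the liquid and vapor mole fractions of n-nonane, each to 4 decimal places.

Material balance + equilibrium reduce to Σ zᵢ(Kᵢ−1)/(1+ψ(Kᵢ−1)) = 0.
Feasibility: ΣzᵢKᵢ = 1.2577, Σzᵢ/Kᵢ = 1.3630 — both > 1, two phases present.
Iterate (Newton) starting at ψ = 0.49:
  ψ = 0.4900: g = -0.12208, g' = -0.4916 → ψ = 0.2417
  ψ = 0.2417: g = 0.02018, g' = -0.6965 → ψ = 0.2707
  ψ = 0.2707: g = 0.00058, g' = -0.6574 → ψ = 0.2715
Converged at ψ = 0.2715.
Compositions from xᵢ = zᵢ/(1+ψ(Kᵢ−1)), yᵢ = Kᵢxᵢ:
  cyclohexane: x = 0.1483, y = 0.4938
  o-xylene: x = 0.5441, y = 0.3515
  n-nonane: x = 0.3076, y = 0.1547

ψ = 0.2715, x_n-nonane = 0.3076, y_n-nonane = 0.1547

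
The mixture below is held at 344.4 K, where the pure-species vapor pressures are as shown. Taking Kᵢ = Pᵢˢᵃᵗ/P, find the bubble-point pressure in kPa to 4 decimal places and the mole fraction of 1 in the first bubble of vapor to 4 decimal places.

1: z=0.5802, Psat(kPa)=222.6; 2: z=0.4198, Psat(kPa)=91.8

Pbub = 167.6902 kPa, y_1 = 0.7702

At the bubble point ψ → 0, so ΣzᵢKᵢ = 1 with Kᵢ = Pᵢˢᵃᵗ/P ⇒ P = ΣzᵢPᵢˢᵃᵗ.
P = 0.5802·222.6 + 0.4198·91.8 = 167.6902 kPa
yᵢ = zᵢPᵢˢᵃᵗ/P ⇒ y_1 = 0.5802·222.6/167.6902 = 0.7702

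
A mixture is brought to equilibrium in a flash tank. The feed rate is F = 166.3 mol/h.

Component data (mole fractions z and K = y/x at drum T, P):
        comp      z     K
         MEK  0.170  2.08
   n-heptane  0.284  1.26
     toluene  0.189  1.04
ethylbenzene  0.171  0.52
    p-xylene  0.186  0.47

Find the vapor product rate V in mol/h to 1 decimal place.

V = 50.9 mol/h

Rachford–Rice: g(ψ) = Σ zᵢ(Kᵢ−1)/(1+ψ(Kᵢ−1)) = 0.
Feasibility: ΣzᵢKᵢ = 1.084, Σzᵢ/Kᵢ = 1.213 — both > 1, two phases present.
Newton iteration, ψ⁰ = 0.5:
  ψ = 0.500: g = -0.0501, g' = -0.264 → ψ = 0.310
  ψ = 0.310: g = -0.0010, g' = -0.257 → ψ = 0.306
Converged at ψ = 0.306.
Then V = ψ·F = 0.3060·166.3 = 50.9 mol/h and L = F − V = 115.4 mol/h.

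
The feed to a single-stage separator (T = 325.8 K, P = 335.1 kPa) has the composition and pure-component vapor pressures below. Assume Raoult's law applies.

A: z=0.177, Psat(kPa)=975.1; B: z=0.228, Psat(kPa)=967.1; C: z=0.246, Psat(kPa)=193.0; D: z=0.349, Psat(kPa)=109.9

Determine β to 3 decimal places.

Raoult's law: Kᵢ = Pᵢˢᵃᵗ/P = Pᵢˢᵃᵗ/335.1.
  K_A = 975.1/335.1 = 2.90988, K_B = 967.1/335.1 = 2.88600, K_C = 193.0/335.1 = 0.57595, K_D = 109.9/335.1 = 0.32796
Rachford–Rice: g(β) = Σ zᵢ(Kᵢ−1)/(1+β(Kᵢ−1)) = 0.
g(0) = ΣzᵢKᵢ − 1 = 0.429 and g(1) = 1 − Σzᵢ/Kᵢ = -0.631, so a root lies in (0, 1).
Newton iteration, β⁰ = 0.5:
  β = 0.500: g = -0.0914, g' = -0.813 → β = 0.388
Converged at β = 0.388.

β = 0.388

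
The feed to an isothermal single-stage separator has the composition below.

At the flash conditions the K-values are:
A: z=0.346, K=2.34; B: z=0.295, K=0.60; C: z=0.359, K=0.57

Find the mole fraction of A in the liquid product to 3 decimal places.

x_A = 0.237

Rachford–Rice: g(ψ) = Σ zᵢ(Kᵢ−1)/(1+ψ(Kᵢ−1)) = 0.
Check two-phase: ΣzᵢKᵢ = 1.191 > 1 and Σzᵢ/Kᵢ = 1.269 > 1, so g(0) = 0.191 > 0 and g(1) = -0.269 < 0.
Newton iteration, ψ⁰ = 0.54:
  ψ = 0.540: g = -0.0826, g' = -0.399 → ψ = 0.333
  ψ = 0.333: g = 0.0044, g' = -0.450 → ψ = 0.343
Converged at ψ = 0.343.
Compositions from xᵢ = zᵢ/(1+ψ(Kᵢ−1)), yᵢ = Kᵢxᵢ:
  A: x = 0.237, y = 0.555
  B: x = 0.342, y = 0.205
  C: x = 0.421, y = 0.240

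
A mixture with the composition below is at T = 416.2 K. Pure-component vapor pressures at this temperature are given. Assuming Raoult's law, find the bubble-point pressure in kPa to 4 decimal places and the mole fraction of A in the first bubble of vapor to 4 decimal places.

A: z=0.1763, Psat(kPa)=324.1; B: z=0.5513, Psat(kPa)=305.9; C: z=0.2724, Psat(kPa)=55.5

At the bubble point ψ → 0, so ΣzᵢKᵢ = 1 with Kᵢ = Pᵢˢᵃᵗ/P ⇒ P = ΣzᵢPᵢˢᵃᵗ.
P = 0.1763·324.1 + 0.5513·305.9 + 0.2724·55.5 = 240.8997 kPa
yᵢ = zᵢPᵢˢᵃᵗ/P ⇒ y_A = 0.1763·324.1/240.8997 = 0.2372

Pbub = 240.8997 kPa, y_A = 0.2372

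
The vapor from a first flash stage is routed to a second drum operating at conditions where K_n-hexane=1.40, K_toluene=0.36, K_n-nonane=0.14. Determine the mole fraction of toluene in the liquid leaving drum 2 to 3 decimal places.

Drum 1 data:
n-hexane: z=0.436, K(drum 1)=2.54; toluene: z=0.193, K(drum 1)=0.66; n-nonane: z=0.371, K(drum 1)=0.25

Drum 1:
Material balance + equilibrium reduce to Σ zᵢ(Kᵢ−1)/(1+ψ₁(Kᵢ−1)) = 0.
Feasibility: ΣzᵢKᵢ = 1.328, Σzᵢ/Kᵢ = 1.948 — both > 1, two phases present.
Iterate (Newton) starting at ψ₁ = 0.67:
  ψ₁ = 0.670: g = -0.3138, g' = -1.131 → ψ₁ = 0.393
  ψ₁ = 0.393: g = -0.0516, g' = -0.851 → ψ₁ = 0.332
Converged at ψ₁ = 0.332.
Drum-1 compositions:
  n-hexane: x = 0.289, y = 0.733
  toluene: x = 0.218, y = 0.144
  n-nonane: x = 0.494, y = 0.123
Drum-2 feed = drum-1 vapor: z₂ = (0.7329, 0.1436, 0.1235).
Drum 2:
Let ψ₂ = V/F and solve Σ zᵢ(Kᵢ−1)/(1+ψ₂(Kᵢ−1)) = 0.
Feasibility: ΣzᵢKᵢ = 1.095, Σzᵢ/Kᵢ = 1.804 — both > 1, two phases present.
Iterate (Newton) starting at ψ₂ = 0.48:
  ψ₂ = 0.480: g = -0.0675, g' = -0.470 → ψ₂ = 0.336
  ψ₂ = 0.336: g = -0.0081, g' = -0.367 → ψ₂ = 0.314
Converged at ψ₂ = 0.314.
  n-hexane: x = 0.651, y = 0.912
  toluene: x = 0.180, y = 0.065
  n-nonane: x = 0.169, y = 0.024

x_toluene (drum 2) = 0.180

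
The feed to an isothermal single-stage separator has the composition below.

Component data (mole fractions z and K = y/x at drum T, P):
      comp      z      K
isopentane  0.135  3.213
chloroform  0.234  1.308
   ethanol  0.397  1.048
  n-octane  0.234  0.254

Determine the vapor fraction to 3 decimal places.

ψ = 0.384

Rachford–Rice: g(ψ) = Σ zᵢ(Kᵢ−1)/(1+ψ(Kᵢ−1)) = 0.
Check two-phase: ΣzᵢKᵢ = 1.215 > 1 and Σzᵢ/Kᵢ = 1.521 > 1, so g(0) = 0.215 > 0 and g(1) = -0.521 < 0.
Newton–Raphson from ψ = 0.5:
  ψ = 0.500: g = -0.0555, g' = -0.498 → ψ = 0.388
  ψ = 0.388: g = -0.0021, g' = -0.468 → ψ = 0.384
Converged at ψ = 0.384.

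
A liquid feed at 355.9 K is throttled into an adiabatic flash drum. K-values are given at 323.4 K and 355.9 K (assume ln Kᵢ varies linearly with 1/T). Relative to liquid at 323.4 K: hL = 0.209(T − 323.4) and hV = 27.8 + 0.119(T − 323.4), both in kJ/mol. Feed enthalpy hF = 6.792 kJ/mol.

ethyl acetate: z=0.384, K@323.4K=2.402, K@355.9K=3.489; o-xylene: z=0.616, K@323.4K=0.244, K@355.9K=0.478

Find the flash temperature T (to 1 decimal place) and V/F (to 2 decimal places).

T = 332.5 K, V/F = 0.18

Adiabatic flash: solve Rachford–Rice at each trial T, then check hF = ψ·hV(T) + (1−ψ)·hL(T).
  T = 323.4 K: K = (2.402, 0.244), RR gives ψ = 0.069, H_out = 1.906 kJ/mol
  T = 355.9 K: K = (3.489, 0.478), RR gives ψ = 0.488, H_out = 18.935 kJ/mol
  T = 339.6 K: K = (2.919, 0.347), RR gives ψ = 0.267, H_out = 10.414 kJ/mol
  T = 331.5 K: K = (2.654, 0.292), RR gives ψ = 0.170, H_out = 6.297 kJ/mol
  T = 335.6 K: K = (2.787, 0.319), RR gives ψ = 0.219, H_out = 8.399 kJ/mol
  T = 333.6 K: K = (2.722, 0.306), RR gives ψ = 0.195, H_out = 7.380 kJ/mol
Linear interpolation between T = 331.5 (H_out = 6.297) and T = 333.6 (H_out = 7.380) on hF = 6.792 gives T ≈ 332.5 K, at which ψ = 0.18.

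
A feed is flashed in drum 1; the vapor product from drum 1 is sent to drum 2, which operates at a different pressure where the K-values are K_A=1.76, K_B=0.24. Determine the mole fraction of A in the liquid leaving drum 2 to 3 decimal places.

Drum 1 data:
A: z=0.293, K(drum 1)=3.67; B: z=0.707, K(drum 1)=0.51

x_A (drum 2) = 0.500

Drum 1:
Material balance + equilibrium reduce to Σ zᵢ(Kᵢ−1)/(1+ψ₁(Kᵢ−1)) = 0.
Check two-phase: ΣzᵢKᵢ = 1.436 > 1 and Σzᵢ/Kᵢ = 1.466 > 1, so g(0) = 0.436 > 0 and g(1) = -0.466 < 0.
Binary case is linear: z₁(K₁−1)(1+ψ₁(K₂−1)) + z₂(K₂−1)(1+ψ₁(K₁−1)) = 0
⇒ ψ₁ = [z₁(K₁−1)+z₂(K₂−1)] / [−(K₁−1)(K₂−1)] = 0.4359/1.3083 = 0.333
Drum-1 compositions:
  A: x = 0.155, y = 0.569
  B: x = 0.845, y = 0.431
Drum-2 feed = drum-1 vapor: z₂ = (0.5691, 0.4309).
Drum 2:
Newton–Raphson from ψ₂ = 0.5:
  ψ₂ = 0.500: g = -0.2148, g' = -0.820 → ψ₂ = 0.238
  ψ₂ = 0.238: g = -0.0336, g' = -0.607 → ψ₂ = 0.183
  ψ₂ = 0.183: g = -0.0005, g' = -0.589 → ψ₂ = 0.182
Converged at ψ₂ = 0.182.
  A: x = 0.500, y = 0.880
  B: x = 0.500, y = 0.120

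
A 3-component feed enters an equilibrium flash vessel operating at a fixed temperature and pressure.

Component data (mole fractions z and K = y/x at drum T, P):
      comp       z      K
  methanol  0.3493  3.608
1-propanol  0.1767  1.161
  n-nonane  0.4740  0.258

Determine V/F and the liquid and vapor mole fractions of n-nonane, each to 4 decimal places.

V/F = 0.3751, x_n-nonane = 0.6568, y_n-nonane = 0.1695

Material balance + equilibrium reduce to Σ zᵢ(Kᵢ−1)/(1+V/F(Kᵢ−1)) = 0.
Check two-phase: ΣzᵢKᵢ = 1.5877 > 1 and Σzᵢ/Kᵢ = 2.0862 > 1, so g(0) = 0.5877 > 0 and g(1) = -1.0862 < 0.
Newton iteration, V/F⁰ = 0.5:
  V/F = 0.5000: g = -0.13744, g' = -1.1111 → V/F = 0.3763
  V/F = 0.3763: g = -0.00137, g' = -1.1115 → V/F = 0.3751
Converged at V/F = 0.3751.
Compositions from xᵢ = zᵢ/(1+V/F(Kᵢ−1)), yᵢ = Kᵢxᵢ:
  methanol: x = 0.1766, y = 0.6371
  1-propanol: x = 0.1666, y = 0.1935
  n-nonane: x = 0.6568, y = 0.1695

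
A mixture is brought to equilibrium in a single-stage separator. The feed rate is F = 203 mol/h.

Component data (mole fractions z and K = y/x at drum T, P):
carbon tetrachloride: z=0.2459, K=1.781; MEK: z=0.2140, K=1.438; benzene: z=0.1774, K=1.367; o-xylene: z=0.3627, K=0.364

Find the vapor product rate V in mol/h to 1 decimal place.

V = 67.4 mol/h

Rachford–Rice: g(β) = Σ zᵢ(Kᵢ−1)/(1+β(Kᵢ−1)) = 0.
Feasibility: ΣzᵢKᵢ = 1.1202, Σzᵢ/Kᵢ = 1.4131 — both > 1, two phases present.
Newton iteration, β⁰ = 0.5:
  β = 0.5000: g = -0.06822, g' = -0.4377 → β = 0.3441
  β = 0.3441: g = -0.00469, g' = -0.3835 → β = 0.3319
Converged at β = 0.3319.
Then V = β·F = 0.3319·203 = 67.4 mol/h and L = F − V = 135.6 mol/h.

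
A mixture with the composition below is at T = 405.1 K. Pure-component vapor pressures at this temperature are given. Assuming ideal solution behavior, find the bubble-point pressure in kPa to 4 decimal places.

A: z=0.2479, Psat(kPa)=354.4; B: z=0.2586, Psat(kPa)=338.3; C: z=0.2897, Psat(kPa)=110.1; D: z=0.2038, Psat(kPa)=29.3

Pbub = 213.2074 kPa

At the bubble point ψ → 0, so ΣzᵢKᵢ = 1 with Kᵢ = Pᵢˢᵃᵗ/P ⇒ P = ΣzᵢPᵢˢᵃᵗ.
P = 0.2479·354.4 + 0.2586·338.3 + 0.2897·110.1 + 0.2038·29.3 = 213.2074 kPa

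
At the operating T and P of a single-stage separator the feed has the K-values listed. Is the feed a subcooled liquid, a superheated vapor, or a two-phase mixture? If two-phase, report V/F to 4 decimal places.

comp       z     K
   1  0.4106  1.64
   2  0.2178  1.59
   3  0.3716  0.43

ΣzᵢKᵢ = 1.1795; Σzᵢ/Kᵢ = 1.2515.
Both exceed 1, so a two-phase solution exists.
Material balance + equilibrium reduce to Σ zᵢ(Kᵢ−1)/(1+ψ(Kᵢ−1)) = 0.
Newton iteration, ψ⁰ = 0.5:
  ψ = 0.5000: g = 0.00207, g' = -0.3779 → ψ = 0.5055
Converged at ψ = 0.5055.

two-phase, V/F = 0.5055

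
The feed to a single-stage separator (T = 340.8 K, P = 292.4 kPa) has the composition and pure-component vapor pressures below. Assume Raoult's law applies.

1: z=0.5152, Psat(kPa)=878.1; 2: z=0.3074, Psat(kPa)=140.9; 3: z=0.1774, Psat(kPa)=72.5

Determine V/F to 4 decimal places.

V/F = 0.5941

Raoult's law: Kᵢ = Pᵢˢᵃᵗ/P = Pᵢˢᵃᵗ/292.4.
  K_1 = 878.1/292.4 = 3.003078, K_2 = 140.9/292.4 = 0.481874, K_3 = 72.5/292.4 = 0.247948
Rachford–Rice: g(V/F) = Σ zᵢ(Kᵢ−1)/(1+V/F(Kᵢ−1)) = 0.
Check two-phase: ΣzᵢKᵢ = 1.7393 > 1 and Σzᵢ/Kᵢ = 1.5250 > 1, so g(0) = 0.7393 > 0 and g(1) = -0.5250 < 0.
Iterate (Newton) starting at V/F = 0.63:
  V/F = 0.6300: g = -0.03376, g' = -0.9483 → V/F = 0.5944
  V/F = 0.5944: g = -0.00033, g' = -0.9312 → V/F = 0.5941
Converged at V/F = 0.5941.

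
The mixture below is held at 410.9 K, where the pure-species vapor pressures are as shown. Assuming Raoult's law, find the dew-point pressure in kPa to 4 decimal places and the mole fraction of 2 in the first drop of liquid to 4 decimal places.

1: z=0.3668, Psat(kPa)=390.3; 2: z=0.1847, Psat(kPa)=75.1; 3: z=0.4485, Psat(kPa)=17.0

Pdew = 33.5779 kPa, x_2 = 0.0826

At the dew point ψ → 1, so Σzᵢ/Kᵢ = 1 with Kᵢ = Pᵢˢᵃᵗ/P ⇒ 1/P = Σzᵢ/Pᵢˢᵃᵗ.
1/P = 0.3668/390.3 + 0.1847/75.1 + 0.4485/17.0 = 0.0297815 ⇒ P = 33.5779 kPa
xᵢ = zᵢP/Pᵢˢᵃᵗ ⇒ x_2 = 0.1847·33.5779/75.1 = 0.0826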